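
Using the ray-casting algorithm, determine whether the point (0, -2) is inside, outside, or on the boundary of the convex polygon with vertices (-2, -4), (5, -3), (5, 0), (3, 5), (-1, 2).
The point (0, -2) lies strictly inside the polygon

Cast a horizontal ray to the right from the query point and count how many polygon edges it crosses (each edge strictly once or zero times, handled with the usual half-open convention). 
Parity of crossings → odd ⇒ inside.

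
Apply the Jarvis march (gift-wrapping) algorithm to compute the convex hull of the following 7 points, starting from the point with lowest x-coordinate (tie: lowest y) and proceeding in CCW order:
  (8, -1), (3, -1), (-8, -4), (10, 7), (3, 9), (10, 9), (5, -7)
Hull (CCW) = [(-8, -4), (5, -7), (8, -1), (10, 7), (10, 9), (3, 9)]

Jarvis march: at each step, from the current hull vertex p, select the next vertex q as the point such that every other point lies strictly to the left of (or on) the directed line p → q. (Equivalently: for every other point r, the cross product (q − p) × (r − p) ≥ 0.)
Starting point (lowest x, tie lowest y): (-8, -4). Wrap until returning to start. Resulting hull: (-8, -4), (5, -7), (8, -1), (10, 7), (10, 9), (3, 9).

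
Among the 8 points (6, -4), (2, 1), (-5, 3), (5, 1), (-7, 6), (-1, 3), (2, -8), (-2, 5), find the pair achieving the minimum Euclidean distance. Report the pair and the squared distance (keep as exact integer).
Pair = ((-1, 3), (-2, 5)); squared distance = 5

Compute all C(8, 2) = 28 pairwise squared distances (x_i − x_j)² + (y_i − y_j)². The minimum is 5, attained by the pair ((-1, 3), (-2, 5)).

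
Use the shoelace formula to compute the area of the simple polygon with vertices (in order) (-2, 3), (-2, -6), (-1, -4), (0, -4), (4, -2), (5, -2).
Area = 53/2

Shoelace formula: Area = (1/2) |Σ_i (x_i · y_{i+1} − x_{i+1} · y_i)| (indices mod n). Compute each cross term:
  (-2)(-6) − (-2)(3) = 18
  (-2)(-4) − (-1)(-6) = 2
  (-1)(-4) − (0)(-4) = 4
  (0)(-2) − (4)(-4) = 16
  (4)(-2) − (5)(-2) = 2
  (5)(3) − (-2)(-2) = 11
Sum = 53, so (signed) Area = 53/2 = 53/2, |Area| = 53/2.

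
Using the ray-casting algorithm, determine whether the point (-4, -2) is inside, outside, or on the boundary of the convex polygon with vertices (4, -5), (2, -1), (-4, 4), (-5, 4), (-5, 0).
The point (-4, -2) lies strictly outside the polygon

Cast a horizontal ray to the right from the query point and count how many polygon edges it crosses (each edge strictly once or zero times, handled with the usual half-open convention). 
Parity of crossings → even ⇒ outside.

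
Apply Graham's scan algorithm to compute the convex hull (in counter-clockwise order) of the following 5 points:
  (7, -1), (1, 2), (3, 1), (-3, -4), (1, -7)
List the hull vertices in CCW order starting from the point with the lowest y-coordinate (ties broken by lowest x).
Hull (CCW) = [(1, -7), (7, -1), (1, 2), (-3, -4)]

Graham scan procedure:
  1. Find the pivot p₀ = point with lowest y (tie → lowest x): (1, -7).
  2. Sort the remaining points by polar angle around p₀.
  3. Walk through sorted points, maintaining a stack; pop the top while the last three entries make a non-left turn (cross product ≤ 0).
  4. Final stack is the convex hull in CCW order: (1, -7), (7, -1), (1, 2), (-3, -4).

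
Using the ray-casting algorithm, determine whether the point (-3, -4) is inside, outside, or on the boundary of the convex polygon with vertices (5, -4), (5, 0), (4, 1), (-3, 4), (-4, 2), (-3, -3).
The point (-3, -4) lies strictly outside the polygon

Cast a horizontal ray to the right from the query point and count how many polygon edges it crosses (each edge strictly once or zero times, handled with the usual half-open convention). 
Parity of crossings → even ⇒ outside.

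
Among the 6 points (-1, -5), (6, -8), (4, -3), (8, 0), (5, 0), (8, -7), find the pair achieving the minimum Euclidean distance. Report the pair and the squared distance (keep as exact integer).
Pair = ((6, -8), (8, -7)); squared distance = 5

Compute all C(6, 2) = 15 pairwise squared distances (x_i − x_j)² + (y_i − y_j)². The minimum is 5, attained by the pair ((6, -8), (8, -7)).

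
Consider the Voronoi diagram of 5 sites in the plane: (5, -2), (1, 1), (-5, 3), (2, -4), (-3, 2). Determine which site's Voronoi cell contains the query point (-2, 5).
Nearest site = (-3, 2)

The Voronoi cell of site s contains exactly those query points closer to s than to any other site. Compute squared distances from q = (-2, 5) to each site:
  (-3 − -2)² + (2 − 5)² = 10
  (-5 − -2)² + (3 − 5)² = 13
  (1 − -2)² + (1 − 5)² = 25
  (2 − -2)² + (-4 − 5)² = 97
  (5 − -2)² + (-2 − 5)² = 98
Minimum is attained by (-3, 2), so q lies in its Voronoi cell.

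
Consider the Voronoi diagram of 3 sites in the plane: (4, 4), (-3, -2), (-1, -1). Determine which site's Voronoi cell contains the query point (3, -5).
Nearest site = (-1, -1)

The Voronoi cell of site s contains exactly those query points closer to s than to any other site. Compute squared distances from q = (3, -5) to each site:
  (-1 − 3)² + (-1 − -5)² = 32
  (-3 − 3)² + (-2 − -5)² = 45
  (4 − 3)² + (4 − -5)² = 82
Minimum is attained by (-1, -1), so q lies in its Voronoi cell.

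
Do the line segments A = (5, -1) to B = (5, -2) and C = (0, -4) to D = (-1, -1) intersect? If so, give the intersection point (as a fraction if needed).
No (intersection of containing lines falls outside at least one segment)

Parametrize and solve: t = 18, s = -5. At least one of these is outside [0, 1], so the segments do not intersect.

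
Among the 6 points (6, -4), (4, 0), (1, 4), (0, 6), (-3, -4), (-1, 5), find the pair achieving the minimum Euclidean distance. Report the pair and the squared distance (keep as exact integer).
Pair = ((0, 6), (-1, 5)); squared distance = 2

Compute all C(6, 2) = 15 pairwise squared distances (x_i − x_j)² + (y_i − y_j)². The minimum is 2, attained by the pair ((0, 6), (-1, 5)).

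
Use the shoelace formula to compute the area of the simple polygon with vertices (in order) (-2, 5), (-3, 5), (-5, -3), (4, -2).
Area = 77/2

Shoelace formula: Area = (1/2) |Σ_i (x_i · y_{i+1} − x_{i+1} · y_i)| (indices mod n). Compute each cross term:
  (-2)(5) − (-3)(5) = 5
  (-3)(-3) − (-5)(5) = 34
  (-5)(-2) − (4)(-3) = 22
  (4)(5) − (-2)(-2) = 16
Sum = 77, so (signed) Area = 77/2 = 77/2, |Area| = 77/2.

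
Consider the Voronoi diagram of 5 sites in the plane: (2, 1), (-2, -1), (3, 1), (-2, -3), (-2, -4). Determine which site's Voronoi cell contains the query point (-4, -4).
Nearest site = (-2, -4)

The Voronoi cell of site s contains exactly those query points closer to s than to any other site. Compute squared distances from q = (-4, -4) to each site:
  (-2 − -4)² + (-4 − -4)² = 4
  (-2 − -4)² + (-3 − -4)² = 5
  (-2 − -4)² + (-1 − -4)² = 13
  (2 − -4)² + (1 − -4)² = 61
  (3 − -4)² + (1 − -4)² = 74
Minimum is attained by (-2, -4), so q lies in its Voronoi cell.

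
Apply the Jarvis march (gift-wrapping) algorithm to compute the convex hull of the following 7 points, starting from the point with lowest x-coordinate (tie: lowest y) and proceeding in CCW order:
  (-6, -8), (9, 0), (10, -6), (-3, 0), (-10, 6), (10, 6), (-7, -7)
Hull (CCW) = [(-10, 6), (-7, -7), (-6, -8), (10, -6), (10, 6)]

Jarvis march: at each step, from the current hull vertex p, select the next vertex q as the point such that every other point lies strictly to the left of (or on) the directed line p → q. (Equivalently: for every other point r, the cross product (q − p) × (r − p) ≥ 0.)
Starting point (lowest x, tie lowest y): (-10, 6). Wrap until returning to start. Resulting hull: (-10, 6), (-7, -7), (-6, -8), (10, -6), (10, 6).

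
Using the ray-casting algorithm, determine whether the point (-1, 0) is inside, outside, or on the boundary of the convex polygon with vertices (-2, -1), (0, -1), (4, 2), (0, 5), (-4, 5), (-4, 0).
The point (-1, 0) lies strictly inside the polygon

Cast a horizontal ray to the right from the query point and count how many polygon edges it crosses (each edge strictly once or zero times, handled with the usual half-open convention). 
Parity of crossings → odd ⇒ inside.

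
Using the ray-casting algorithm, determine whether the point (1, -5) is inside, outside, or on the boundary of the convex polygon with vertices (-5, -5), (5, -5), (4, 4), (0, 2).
The point (1, -5) lies on the polygon boundary

Boundary check: the query satisfies the collinearity and bounding-box conditions for some polygon edge, so it lies exactly on the boundary.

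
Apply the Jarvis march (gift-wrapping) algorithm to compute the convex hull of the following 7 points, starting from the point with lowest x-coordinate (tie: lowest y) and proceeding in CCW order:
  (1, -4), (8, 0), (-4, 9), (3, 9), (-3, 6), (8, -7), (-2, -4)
Hull (CCW) = [(-4, 9), (-2, -4), (8, -7), (8, 0), (3, 9)]

Jarvis march: at each step, from the current hull vertex p, select the next vertex q as the point such that every other point lies strictly to the left of (or on) the directed line p → q. (Equivalently: for every other point r, the cross product (q − p) × (r − p) ≥ 0.)
Starting point (lowest x, tie lowest y): (-4, 9). Wrap until returning to start. Resulting hull: (-4, 9), (-2, -4), (8, -7), (8, 0), (3, 9).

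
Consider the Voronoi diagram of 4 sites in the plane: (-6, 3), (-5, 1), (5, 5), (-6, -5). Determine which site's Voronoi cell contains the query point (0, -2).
Nearest site = (-5, 1)

The Voronoi cell of site s contains exactly those query points closer to s than to any other site. Compute squared distances from q = (0, -2) to each site:
  (-5 − 0)² + (1 − -2)² = 34
  (-6 − 0)² + (-5 − -2)² = 45
  (-6 − 0)² + (3 − -2)² = 61
  (5 − 0)² + (5 − -2)² = 74
Minimum is attained by (-5, 1), so q lies in its Voronoi cell.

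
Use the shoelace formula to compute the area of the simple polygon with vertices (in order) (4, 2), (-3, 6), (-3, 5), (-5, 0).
Area = 24

Shoelace formula: Area = (1/2) |Σ_i (x_i · y_{i+1} − x_{i+1} · y_i)| (indices mod n). Compute each cross term:
  (4)(6) − (-3)(2) = 30
  (-3)(5) − (-3)(6) = 3
  (-3)(0) − (-5)(5) = 25
  (-5)(2) − (4)(0) = -10
Sum = 48, so (signed) Area = 48/2 = 24, |Area| = 24.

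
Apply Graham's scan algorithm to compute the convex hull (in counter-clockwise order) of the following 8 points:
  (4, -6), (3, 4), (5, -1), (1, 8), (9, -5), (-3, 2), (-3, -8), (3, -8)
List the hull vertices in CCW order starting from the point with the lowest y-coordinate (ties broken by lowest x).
Hull (CCW) = [(-3, -8), (3, -8), (9, -5), (1, 8), (-3, 2)]

Graham scan procedure:
  1. Find the pivot p₀ = point with lowest y (tie → lowest x): (-3, -8).
  2. Sort the remaining points by polar angle around p₀.
  3. Walk through sorted points, maintaining a stack; pop the top while the last three entries make a non-left turn (cross product ≤ 0).
  4. Final stack is the convex hull in CCW order: (-3, -8), (3, -8), (9, -5), (1, 8), (-3, 2).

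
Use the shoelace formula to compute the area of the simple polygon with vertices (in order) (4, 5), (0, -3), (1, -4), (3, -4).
Area = 15

Shoelace formula: Area = (1/2) |Σ_i (x_i · y_{i+1} − x_{i+1} · y_i)| (indices mod n). Compute each cross term:
  (4)(-3) − (0)(5) = -12
  (0)(-4) − (1)(-3) = 3
  (1)(-4) − (3)(-4) = 8
  (3)(5) − (4)(-4) = 31
Sum = 30, so (signed) Area = 30/2 = 15, |Area| = 15.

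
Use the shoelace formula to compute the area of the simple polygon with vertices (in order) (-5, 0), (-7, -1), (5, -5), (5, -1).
Area = 30

Shoelace formula: Area = (1/2) |Σ_i (x_i · y_{i+1} − x_{i+1} · y_i)| (indices mod n). Compute each cross term:
  (-5)(-1) − (-7)(0) = 5
  (-7)(-5) − (5)(-1) = 40
  (5)(-1) − (5)(-5) = 20
  (5)(0) − (-5)(-1) = -5
Sum = 60, so (signed) Area = 60/2 = 30, |Area| = 30.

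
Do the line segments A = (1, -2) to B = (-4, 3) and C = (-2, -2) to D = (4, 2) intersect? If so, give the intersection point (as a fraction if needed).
Yes; intersection at (-1/5, -4/5) (t = 6/25 on AB, s = 3/10 on CD)

Parametrize AB as A + t(B − A) = (1 + -5 t, -2 + 5 t) and CD as C + s(D − C) = (-2 + 6 s, -2 + 4 s). Solve the linear system for (t, s). Determinant = 50 ≠ 0, so a unique intersection of the containing lines exists. Solution: t = 6/25, s = 3/10 — both in [0, 1], so the segments cross. Intersection point: (-1/5, -4/5).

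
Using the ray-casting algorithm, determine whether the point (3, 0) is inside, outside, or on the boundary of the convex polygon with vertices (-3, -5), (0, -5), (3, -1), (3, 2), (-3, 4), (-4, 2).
The point (3, 0) lies on the polygon boundary

Boundary check: the query satisfies the collinearity and bounding-box conditions for some polygon edge, so it lies exactly on the boundary.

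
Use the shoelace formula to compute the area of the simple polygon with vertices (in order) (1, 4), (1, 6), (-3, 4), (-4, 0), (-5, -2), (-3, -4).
Area = 27

Shoelace formula: Area = (1/2) |Σ_i (x_i · y_{i+1} − x_{i+1} · y_i)| (indices mod n). Compute each cross term:
  (1)(6) − (1)(4) = 2
  (1)(4) − (-3)(6) = 22
  (-3)(0) − (-4)(4) = 16
  (-4)(-2) − (-5)(0) = 8
  (-5)(-4) − (-3)(-2) = 14
  (-3)(4) − (1)(-4) = -8
Sum = 54, so (signed) Area = 54/2 = 27, |Area| = 27.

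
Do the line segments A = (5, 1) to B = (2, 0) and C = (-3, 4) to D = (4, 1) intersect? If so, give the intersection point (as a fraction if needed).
No (intersection of containing lines falls outside at least one segment)

Parametrize and solve: t = 3/16, s = 17/16. At least one of these is outside [0, 1], so the segments do not intersect.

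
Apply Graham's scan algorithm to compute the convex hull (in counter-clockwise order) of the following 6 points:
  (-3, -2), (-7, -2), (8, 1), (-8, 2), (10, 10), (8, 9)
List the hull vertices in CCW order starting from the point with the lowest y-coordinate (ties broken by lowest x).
Hull (CCW) = [(-7, -2), (-3, -2), (8, 1), (10, 10), (-8, 2)]

Graham scan procedure:
  1. Find the pivot p₀ = point with lowest y (tie → lowest x): (-7, -2).
  2. Sort the remaining points by polar angle around p₀.
  3. Walk through sorted points, maintaining a stack; pop the top while the last three entries make a non-left turn (cross product ≤ 0).
  4. Final stack is the convex hull in CCW order: (-7, -2), (-3, -2), (8, 1), (10, 10), (-8, 2).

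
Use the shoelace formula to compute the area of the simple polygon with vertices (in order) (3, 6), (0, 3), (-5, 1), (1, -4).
Area = 61/2

Shoelace formula: Area = (1/2) |Σ_i (x_i · y_{i+1} − x_{i+1} · y_i)| (indices mod n). Compute each cross term:
  (3)(3) − (0)(6) = 9
  (0)(1) − (-5)(3) = 15
  (-5)(-4) − (1)(1) = 19
  (1)(6) − (3)(-4) = 18
Sum = 61, so (signed) Area = 61/2 = 61/2, |Area| = 61/2.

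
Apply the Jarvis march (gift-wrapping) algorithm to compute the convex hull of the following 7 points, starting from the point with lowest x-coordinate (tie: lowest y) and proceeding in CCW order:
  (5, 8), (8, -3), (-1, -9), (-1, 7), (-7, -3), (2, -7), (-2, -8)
Hull (CCW) = [(-7, -3), (-1, -9), (8, -3), (5, 8), (-1, 7)]

Jarvis march: at each step, from the current hull vertex p, select the next vertex q as the point such that every other point lies strictly to the left of (or on) the directed line p → q. (Equivalently: for every other point r, the cross product (q − p) × (r − p) ≥ 0.)
Starting point (lowest x, tie lowest y): (-7, -3). Wrap until returning to start. Resulting hull: (-7, -3), (-1, -9), (8, -3), (5, 8), (-1, 7).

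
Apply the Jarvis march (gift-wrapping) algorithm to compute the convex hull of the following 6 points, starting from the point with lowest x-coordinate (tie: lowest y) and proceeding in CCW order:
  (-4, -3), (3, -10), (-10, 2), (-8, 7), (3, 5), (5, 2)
Hull (CCW) = [(-10, 2), (3, -10), (5, 2), (3, 5), (-8, 7)]

Jarvis march: at each step, from the current hull vertex p, select the next vertex q as the point such that every other point lies strictly to the left of (or on) the directed line p → q. (Equivalently: for every other point r, the cross product (q − p) × (r − p) ≥ 0.)
Starting point (lowest x, tie lowest y): (-10, 2). Wrap until returning to start. Resulting hull: (-10, 2), (3, -10), (5, 2), (3, 5), (-8, 7).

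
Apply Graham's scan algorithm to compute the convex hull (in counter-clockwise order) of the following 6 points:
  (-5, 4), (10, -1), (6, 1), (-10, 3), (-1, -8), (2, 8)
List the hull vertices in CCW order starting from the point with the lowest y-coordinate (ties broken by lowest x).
Hull (CCW) = [(-1, -8), (10, -1), (2, 8), (-10, 3)]

Graham scan procedure:
  1. Find the pivot p₀ = point with lowest y (tie → lowest x): (-1, -8).
  2. Sort the remaining points by polar angle around p₀.
  3. Walk through sorted points, maintaining a stack; pop the top while the last three entries make a non-left turn (cross product ≤ 0).
  4. Final stack is the convex hull in CCW order: (-1, -8), (10, -1), (2, 8), (-10, 3).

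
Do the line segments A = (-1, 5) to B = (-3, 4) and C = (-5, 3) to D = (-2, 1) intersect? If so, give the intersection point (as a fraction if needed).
No (intersection of containing lines falls outside at least one segment)

Parametrize and solve: t = 2, s = 0. At least one of these is outside [0, 1], so the segments do not intersect.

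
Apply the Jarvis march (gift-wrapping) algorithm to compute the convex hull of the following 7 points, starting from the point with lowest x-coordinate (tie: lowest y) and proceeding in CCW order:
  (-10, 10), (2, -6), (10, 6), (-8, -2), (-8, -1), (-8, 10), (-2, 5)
Hull (CCW) = [(-10, 10), (-8, -2), (2, -6), (10, 6), (-8, 10)]

Jarvis march: at each step, from the current hull vertex p, select the next vertex q as the point such that every other point lies strictly to the left of (or on) the directed line p → q. (Equivalently: for every other point r, the cross product (q − p) × (r − p) ≥ 0.)
Starting point (lowest x, tie lowest y): (-10, 10). Wrap until returning to start. Resulting hull: (-10, 10), (-8, -2), (2, -6), (10, 6), (-8, 10).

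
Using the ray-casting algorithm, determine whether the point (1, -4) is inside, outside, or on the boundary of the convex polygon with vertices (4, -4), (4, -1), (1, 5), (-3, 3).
The point (1, -4) lies strictly outside the polygon

Cast a horizontal ray to the right from the query point and count how many polygon edges it crosses (each edge strictly once or zero times, handled with the usual half-open convention). 
Parity of crossings → even ⇒ outside.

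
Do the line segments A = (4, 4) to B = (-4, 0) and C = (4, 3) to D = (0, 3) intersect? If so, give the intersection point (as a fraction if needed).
Yes; intersection at (2, 3) (t = 1/4 on AB, s = 1/2 on CD)

Parametrize AB as A + t(B − A) = (4 + -8 t, 4 + -4 t) and CD as C + s(D − C) = (4 + -4 s, 3 + 0 s). Solve the linear system for (t, s). Determinant = 16 ≠ 0, so a unique intersection of the containing lines exists. Solution: t = 1/4, s = 1/2 — both in [0, 1], so the segments cross. Intersection point: (2, 3).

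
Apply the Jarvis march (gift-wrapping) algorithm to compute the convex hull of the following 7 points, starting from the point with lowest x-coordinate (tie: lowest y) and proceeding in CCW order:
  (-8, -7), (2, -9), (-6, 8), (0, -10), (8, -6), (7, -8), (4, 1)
Hull (CCW) = [(-8, -7), (0, -10), (7, -8), (8, -6), (4, 1), (-6, 8)]

Jarvis march: at each step, from the current hull vertex p, select the next vertex q as the point such that every other point lies strictly to the left of (or on) the directed line p → q. (Equivalently: for every other point r, the cross product (q − p) × (r − p) ≥ 0.)
Starting point (lowest x, tie lowest y): (-8, -7). Wrap until returning to start. Resulting hull: (-8, -7), (0, -10), (7, -8), (8, -6), (4, 1), (-6, 8).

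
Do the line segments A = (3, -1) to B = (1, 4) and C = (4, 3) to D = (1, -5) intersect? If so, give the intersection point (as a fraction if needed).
Yes; intersection at (85/31, -11/31) (t = 4/31 on AB, s = 13/31 on CD)

Parametrize AB as A + t(B − A) = (3 + -2 t, -1 + 5 t) and CD as C + s(D − C) = (4 + -3 s, 3 + -8 s). Solve the linear system for (t, s). Determinant = -31 ≠ 0, so a unique intersection of the containing lines exists. Solution: t = 4/31, s = 13/31 — both in [0, 1], so the segments cross. Intersection point: (85/31, -11/31).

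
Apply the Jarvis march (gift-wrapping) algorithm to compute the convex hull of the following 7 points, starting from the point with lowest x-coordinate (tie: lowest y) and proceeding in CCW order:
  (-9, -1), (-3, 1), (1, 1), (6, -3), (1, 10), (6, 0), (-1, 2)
Hull (CCW) = [(-9, -1), (6, -3), (6, 0), (1, 10)]

Jarvis march: at each step, from the current hull vertex p, select the next vertex q as the point such that every other point lies strictly to the left of (or on) the directed line p → q. (Equivalently: for every other point r, the cross product (q − p) × (r − p) ≥ 0.)
Starting point (lowest x, tie lowest y): (-9, -1). Wrap until returning to start. Resulting hull: (-9, -1), (6, -3), (6, 0), (1, 10).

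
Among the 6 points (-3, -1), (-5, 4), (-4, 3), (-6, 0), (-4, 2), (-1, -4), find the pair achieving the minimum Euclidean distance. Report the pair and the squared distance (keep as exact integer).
Pair = ((-4, 3), (-4, 2)); squared distance = 1

Compute all C(6, 2) = 15 pairwise squared distances (x_i − x_j)² + (y_i − y_j)². The minimum is 1, attained by the pair ((-4, 3), (-4, 2)).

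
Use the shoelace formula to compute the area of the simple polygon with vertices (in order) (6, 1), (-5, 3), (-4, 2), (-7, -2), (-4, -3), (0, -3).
Area = 45

Shoelace formula: Area = (1/2) |Σ_i (x_i · y_{i+1} − x_{i+1} · y_i)| (indices mod n). Compute each cross term:
  (6)(3) − (-5)(1) = 23
  (-5)(2) − (-4)(3) = 2
  (-4)(-2) − (-7)(2) = 22
  (-7)(-3) − (-4)(-2) = 13
  (-4)(-3) − (0)(-3) = 12
  (0)(1) − (6)(-3) = 18
Sum = 90, so (signed) Area = 90/2 = 45, |Area| = 45.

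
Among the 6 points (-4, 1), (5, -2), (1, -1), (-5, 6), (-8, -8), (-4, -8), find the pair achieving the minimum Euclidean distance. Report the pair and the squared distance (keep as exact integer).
Pair = ((-8, -8), (-4, -8)); squared distance = 16

Compute all C(6, 2) = 15 pairwise squared distances (x_i − x_j)² + (y_i − y_j)². The minimum is 16, attained by the pair ((-8, -8), (-4, -8)).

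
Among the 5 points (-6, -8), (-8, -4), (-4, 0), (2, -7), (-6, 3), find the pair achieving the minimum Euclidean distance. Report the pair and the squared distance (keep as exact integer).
Pair = ((-4, 0), (-6, 3)); squared distance = 13

Compute all C(5, 2) = 10 pairwise squared distances (x_i − x_j)² + (y_i − y_j)². The minimum is 13, attained by the pair ((-4, 0), (-6, 3)).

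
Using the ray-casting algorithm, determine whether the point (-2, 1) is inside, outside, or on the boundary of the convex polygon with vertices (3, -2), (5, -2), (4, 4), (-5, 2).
The point (-2, 1) lies strictly inside the polygon

Cast a horizontal ray to the right from the query point and count how many polygon edges it crosses (each edge strictly once or zero times, handled with the usual half-open convention). 
Parity of crossings → odd ⇒ inside.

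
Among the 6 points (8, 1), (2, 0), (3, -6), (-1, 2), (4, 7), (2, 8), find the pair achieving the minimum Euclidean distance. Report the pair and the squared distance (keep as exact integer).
Pair = ((4, 7), (2, 8)); squared distance = 5

Compute all C(6, 2) = 15 pairwise squared distances (x_i − x_j)² + (y_i − y_j)². The minimum is 5, attained by the pair ((4, 7), (2, 8)).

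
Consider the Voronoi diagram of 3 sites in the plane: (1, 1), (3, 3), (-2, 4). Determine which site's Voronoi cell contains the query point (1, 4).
Nearest site = (3, 3)

The Voronoi cell of site s contains exactly those query points closer to s than to any other site. Compute squared distances from q = (1, 4) to each site:
  (3 − 1)² + (3 − 4)² = 5
  (-2 − 1)² + (4 − 4)² = 9
  (1 − 1)² + (1 − 4)² = 9
Minimum is attained by (3, 3), so q lies in its Voronoi cell.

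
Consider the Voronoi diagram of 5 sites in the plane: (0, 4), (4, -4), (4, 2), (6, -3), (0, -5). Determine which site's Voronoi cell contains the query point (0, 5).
Nearest site = (0, 4)

The Voronoi cell of site s contains exactly those query points closer to s than to any other site. Compute squared distances from q = (0, 5) to each site:
  (0 − 0)² + (4 − 5)² = 1
  (4 − 0)² + (2 − 5)² = 25
  (4 − 0)² + (-4 − 5)² = 97
  (0 − 0)² + (-5 − 5)² = 100
  (6 − 0)² + (-3 − 5)² = 100
Minimum is attained by (0, 4), so q lies in its Voronoi cell.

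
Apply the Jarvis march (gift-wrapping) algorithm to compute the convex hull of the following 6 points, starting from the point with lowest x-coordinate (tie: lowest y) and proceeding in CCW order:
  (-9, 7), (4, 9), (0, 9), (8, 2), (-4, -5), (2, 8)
Hull (CCW) = [(-9, 7), (-4, -5), (8, 2), (4, 9), (0, 9)]

Jarvis march: at each step, from the current hull vertex p, select the next vertex q as the point such that every other point lies strictly to the left of (or on) the directed line p → q. (Equivalently: for every other point r, the cross product (q − p) × (r − p) ≥ 0.)
Starting point (lowest x, tie lowest y): (-9, 7). Wrap until returning to start. Resulting hull: (-9, 7), (-4, -5), (8, 2), (4, 9), (0, 9).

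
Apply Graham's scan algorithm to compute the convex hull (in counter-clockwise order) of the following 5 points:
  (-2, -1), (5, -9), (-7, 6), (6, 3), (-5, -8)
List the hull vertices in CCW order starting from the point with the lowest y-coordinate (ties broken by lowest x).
Hull (CCW) = [(5, -9), (6, 3), (-7, 6), (-5, -8)]

Graham scan procedure:
  1. Find the pivot p₀ = point with lowest y (tie → lowest x): (5, -9).
  2. Sort the remaining points by polar angle around p₀.
  3. Walk through sorted points, maintaining a stack; pop the top while the last three entries make a non-left turn (cross product ≤ 0).
  4. Final stack is the convex hull in CCW order: (5, -9), (6, 3), (-7, 6), (-5, -8).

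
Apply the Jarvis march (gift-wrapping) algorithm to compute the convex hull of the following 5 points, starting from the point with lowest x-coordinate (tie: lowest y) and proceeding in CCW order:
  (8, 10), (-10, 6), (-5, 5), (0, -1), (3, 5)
Hull (CCW) = [(-10, 6), (0, -1), (8, 10)]

Jarvis march: at each step, from the current hull vertex p, select the next vertex q as the point such that every other point lies strictly to the left of (or on) the directed line p → q. (Equivalently: for every other point r, the cross product (q − p) × (r − p) ≥ 0.)
Starting point (lowest x, tie lowest y): (-10, 6). Wrap until returning to start. Resulting hull: (-10, 6), (0, -1), (8, 10).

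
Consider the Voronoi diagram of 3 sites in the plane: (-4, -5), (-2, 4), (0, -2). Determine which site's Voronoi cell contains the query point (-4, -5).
Nearest site = (-4, -5)

The Voronoi cell of site s contains exactly those query points closer to s than to any other site. Compute squared distances from q = (-4, -5) to each site:
  (-4 − -4)² + (-5 − -5)² = 0
  (0 − -4)² + (-2 − -5)² = 25
  (-2 − -4)² + (4 − -5)² = 85
Minimum is attained by (-4, -5), so q lies in its Voronoi cell.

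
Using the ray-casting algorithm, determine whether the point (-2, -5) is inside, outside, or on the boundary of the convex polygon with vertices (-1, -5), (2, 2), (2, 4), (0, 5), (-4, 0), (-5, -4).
The point (-2, -5) lies strictly outside the polygon

Cast a horizontal ray to the right from the query point and count how many polygon edges it crosses (each edge strictly once or zero times, handled with the usual half-open convention). 
Parity of crossings → even ⇒ outside.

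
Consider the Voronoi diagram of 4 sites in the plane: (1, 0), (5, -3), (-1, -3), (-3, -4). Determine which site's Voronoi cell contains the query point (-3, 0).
Nearest site = (-1, -3)

The Voronoi cell of site s contains exactly those query points closer to s than to any other site. Compute squared distances from q = (-3, 0) to each site:
  (-1 − -3)² + (-3 − 0)² = 13
  (-3 − -3)² + (-4 − 0)² = 16
  (1 − -3)² + (0 − 0)² = 16
  (5 − -3)² + (-3 − 0)² = 73
Minimum is attained by (-1, -3), so q lies in its Voronoi cell.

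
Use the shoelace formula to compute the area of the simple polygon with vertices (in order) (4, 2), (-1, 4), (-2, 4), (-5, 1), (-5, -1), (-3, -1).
Area = 25

Shoelace formula: Area = (1/2) |Σ_i (x_i · y_{i+1} − x_{i+1} · y_i)| (indices mod n). Compute each cross term:
  (4)(4) − (-1)(2) = 18
  (-1)(4) − (-2)(4) = 4
  (-2)(1) − (-5)(4) = 18
  (-5)(-1) − (-5)(1) = 10
  (-5)(-1) − (-3)(-1) = 2
  (-3)(2) − (4)(-1) = -2
Sum = 50, so (signed) Area = 50/2 = 25, |Area| = 25.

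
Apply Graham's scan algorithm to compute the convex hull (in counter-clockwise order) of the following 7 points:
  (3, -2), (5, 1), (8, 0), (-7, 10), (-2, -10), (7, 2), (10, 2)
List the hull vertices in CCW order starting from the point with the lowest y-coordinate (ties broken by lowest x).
Hull (CCW) = [(-2, -10), (10, 2), (-7, 10)]

Graham scan procedure:
  1. Find the pivot p₀ = point with lowest y (tie → lowest x): (-2, -10).
  2. Sort the remaining points by polar angle around p₀.
  3. Walk through sorted points, maintaining a stack; pop the top while the last three entries make a non-left turn (cross product ≤ 0).
  4. Final stack is the convex hull in CCW order: (-2, -10), (10, 2), (-7, 10).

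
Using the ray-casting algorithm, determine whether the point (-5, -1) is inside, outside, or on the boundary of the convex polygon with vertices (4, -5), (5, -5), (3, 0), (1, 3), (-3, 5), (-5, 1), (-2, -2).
The point (-5, -1) lies strictly outside the polygon

Cast a horizontal ray to the right from the query point and count how many polygon edges it crosses (each edge strictly once or zero times, handled with the usual half-open convention). 
Parity of crossings → even ⇒ outside.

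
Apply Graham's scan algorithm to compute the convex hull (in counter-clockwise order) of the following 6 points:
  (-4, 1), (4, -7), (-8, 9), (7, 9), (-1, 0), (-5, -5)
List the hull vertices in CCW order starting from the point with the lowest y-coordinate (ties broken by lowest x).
Hull (CCW) = [(4, -7), (7, 9), (-8, 9), (-5, -5)]

Graham scan procedure:
  1. Find the pivot p₀ = point with lowest y (tie → lowest x): (4, -7).
  2. Sort the remaining points by polar angle around p₀.
  3. Walk through sorted points, maintaining a stack; pop the top while the last three entries make a non-left turn (cross product ≤ 0).
  4. Final stack is the convex hull in CCW order: (4, -7), (7, 9), (-8, 9), (-5, -5).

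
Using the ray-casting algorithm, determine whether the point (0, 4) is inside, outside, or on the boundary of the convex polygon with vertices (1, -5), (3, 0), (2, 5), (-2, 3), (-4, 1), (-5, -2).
The point (0, 4) lies on the polygon boundary

Boundary check: the query satisfies the collinearity and bounding-box conditions for some polygon edge, so it lies exactly on the boundary.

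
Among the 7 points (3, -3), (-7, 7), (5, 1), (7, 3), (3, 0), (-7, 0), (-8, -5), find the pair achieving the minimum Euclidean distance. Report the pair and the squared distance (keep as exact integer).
Pair = ((5, 1), (3, 0)); squared distance = 5

Compute all C(7, 2) = 21 pairwise squared distances (x_i − x_j)² + (y_i − y_j)². The minimum is 5, attained by the pair ((5, 1), (3, 0)).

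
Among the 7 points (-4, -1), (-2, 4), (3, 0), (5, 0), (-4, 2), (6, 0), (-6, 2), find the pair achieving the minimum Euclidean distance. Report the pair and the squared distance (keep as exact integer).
Pair = ((5, 0), (6, 0)); squared distance = 1

Compute all C(7, 2) = 21 pairwise squared distances (x_i − x_j)² + (y_i − y_j)². The minimum is 1, attained by the pair ((5, 0), (6, 0)).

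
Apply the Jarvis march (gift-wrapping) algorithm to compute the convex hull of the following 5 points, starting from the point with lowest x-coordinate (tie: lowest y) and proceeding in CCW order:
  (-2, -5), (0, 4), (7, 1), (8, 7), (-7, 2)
Hull (CCW) = [(-7, 2), (-2, -5), (7, 1), (8, 7)]

Jarvis march: at each step, from the current hull vertex p, select the next vertex q as the point such that every other point lies strictly to the left of (or on) the directed line p → q. (Equivalently: for every other point r, the cross product (q − p) × (r − p) ≥ 0.)
Starting point (lowest x, tie lowest y): (-7, 2). Wrap until returning to start. Resulting hull: (-7, 2), (-2, -5), (7, 1), (8, 7).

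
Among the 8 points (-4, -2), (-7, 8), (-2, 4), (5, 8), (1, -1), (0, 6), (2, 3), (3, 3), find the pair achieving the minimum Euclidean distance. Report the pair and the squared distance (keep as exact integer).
Pair = ((2, 3), (3, 3)); squared distance = 1

Compute all C(8, 2) = 28 pairwise squared distances (x_i − x_j)² + (y_i − y_j)². The minimum is 1, attained by the pair ((2, 3), (3, 3)).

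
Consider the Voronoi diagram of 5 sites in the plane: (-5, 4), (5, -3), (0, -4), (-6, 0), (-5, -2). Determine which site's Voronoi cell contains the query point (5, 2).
Nearest site = (5, -3)

The Voronoi cell of site s contains exactly those query points closer to s than to any other site. Compute squared distances from q = (5, 2) to each site:
  (5 − 5)² + (-3 − 2)² = 25
  (0 − 5)² + (-4 − 2)² = 61
  (-5 − 5)² + (4 − 2)² = 104
  (-5 − 5)² + (-2 − 2)² = 116
  (-6 − 5)² + (0 − 2)² = 125
Minimum is attained by (5, -3), so q lies in its Voronoi cell.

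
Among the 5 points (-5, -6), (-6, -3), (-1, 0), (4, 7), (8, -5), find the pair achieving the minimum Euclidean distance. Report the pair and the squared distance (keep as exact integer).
Pair = ((-5, -6), (-6, -3)); squared distance = 10

Compute all C(5, 2) = 10 pairwise squared distances (x_i − x_j)² + (y_i − y_j)². The minimum is 10, attained by the pair ((-5, -6), (-6, -3)).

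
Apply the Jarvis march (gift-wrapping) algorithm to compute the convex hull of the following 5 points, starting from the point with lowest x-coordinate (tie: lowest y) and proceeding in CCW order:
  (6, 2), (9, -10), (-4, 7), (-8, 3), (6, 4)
Hull (CCW) = [(-8, 3), (9, -10), (6, 4), (-4, 7)]

Jarvis march: at each step, from the current hull vertex p, select the next vertex q as the point such that every other point lies strictly to the left of (or on) the directed line p → q. (Equivalently: for every other point r, the cross product (q − p) × (r − p) ≥ 0.)
Starting point (lowest x, tie lowest y): (-8, 3). Wrap until returning to start. Resulting hull: (-8, 3), (9, -10), (6, 4), (-4, 7).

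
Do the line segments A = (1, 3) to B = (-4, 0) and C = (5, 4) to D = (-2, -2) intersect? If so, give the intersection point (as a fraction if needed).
No (intersection of containing lines falls outside at least one segment)

Parametrize and solve: t = -17/9, s = -7/9. At least one of these is outside [0, 1], so the segments do not intersect.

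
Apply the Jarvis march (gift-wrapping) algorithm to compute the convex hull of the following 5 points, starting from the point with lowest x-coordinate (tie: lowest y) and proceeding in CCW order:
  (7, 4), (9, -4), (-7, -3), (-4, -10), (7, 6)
Hull (CCW) = [(-7, -3), (-4, -10), (9, -4), (7, 6)]

Jarvis march: at each step, from the current hull vertex p, select the next vertex q as the point such that every other point lies strictly to the left of (or on) the directed line p → q. (Equivalently: for every other point r, the cross product (q − p) × (r − p) ≥ 0.)
Starting point (lowest x, tie lowest y): (-7, -3). Wrap until returning to start. Resulting hull: (-7, -3), (-4, -10), (9, -4), (7, 6).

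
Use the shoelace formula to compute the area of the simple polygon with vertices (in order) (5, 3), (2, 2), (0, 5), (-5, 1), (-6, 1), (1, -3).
Area = 75/2

Shoelace formula: Area = (1/2) |Σ_i (x_i · y_{i+1} − x_{i+1} · y_i)| (indices mod n). Compute each cross term:
  (5)(2) − (2)(3) = 4
  (2)(5) − (0)(2) = 10
  (0)(1) − (-5)(5) = 25
  (-5)(1) − (-6)(1) = 1
  (-6)(-3) − (1)(1) = 17
  (1)(3) − (5)(-3) = 18
Sum = 75, so (signed) Area = 75/2 = 75/2, |Area| = 75/2.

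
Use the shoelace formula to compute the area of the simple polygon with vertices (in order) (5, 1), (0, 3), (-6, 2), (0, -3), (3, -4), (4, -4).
Area = 44

Shoelace formula: Area = (1/2) |Σ_i (x_i · y_{i+1} − x_{i+1} · y_i)| (indices mod n). Compute each cross term:
  (5)(3) − (0)(1) = 15
  (0)(2) − (-6)(3) = 18
  (-6)(-3) − (0)(2) = 18
  (0)(-4) − (3)(-3) = 9
  (3)(-4) − (4)(-4) = 4
  (4)(1) − (5)(-4) = 24
Sum = 88, so (signed) Area = 88/2 = 44, |Area| = 44.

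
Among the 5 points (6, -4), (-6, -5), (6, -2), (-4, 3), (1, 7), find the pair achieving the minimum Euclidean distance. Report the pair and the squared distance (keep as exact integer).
Pair = ((6, -4), (6, -2)); squared distance = 4

Compute all C(5, 2) = 10 pairwise squared distances (x_i − x_j)² + (y_i − y_j)². The minimum is 4, attained by the pair ((6, -4), (6, -2)).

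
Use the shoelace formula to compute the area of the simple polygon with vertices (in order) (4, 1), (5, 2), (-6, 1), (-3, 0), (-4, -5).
Area = 27

Shoelace formula: Area = (1/2) |Σ_i (x_i · y_{i+1} − x_{i+1} · y_i)| (indices mod n). Compute each cross term:
  (4)(2) − (5)(1) = 3
  (5)(1) − (-6)(2) = 17
  (-6)(0) − (-3)(1) = 3
  (-3)(-5) − (-4)(0) = 15
  (-4)(1) − (4)(-5) = 16
Sum = 54, so (signed) Area = 54/2 = 27, |Area| = 27.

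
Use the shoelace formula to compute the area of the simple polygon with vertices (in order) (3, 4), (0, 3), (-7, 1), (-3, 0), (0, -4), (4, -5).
Area = 46

Shoelace formula: Area = (1/2) |Σ_i (x_i · y_{i+1} − x_{i+1} · y_i)| (indices mod n). Compute each cross term:
  (3)(3) − (0)(4) = 9
  (0)(1) − (-7)(3) = 21
  (-7)(0) − (-3)(1) = 3
  (-3)(-4) − (0)(0) = 12
  (0)(-5) − (4)(-4) = 16
  (4)(4) − (3)(-5) = 31
Sum = 92, so (signed) Area = 92/2 = 46, |Area| = 46.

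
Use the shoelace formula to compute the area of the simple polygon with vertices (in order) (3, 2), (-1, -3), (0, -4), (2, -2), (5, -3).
Area = 14

Shoelace formula: Area = (1/2) |Σ_i (x_i · y_{i+1} − x_{i+1} · y_i)| (indices mod n). Compute each cross term:
  (3)(-3) − (-1)(2) = -7
  (-1)(-4) − (0)(-3) = 4
  (0)(-2) − (2)(-4) = 8
  (2)(-3) − (5)(-2) = 4
  (5)(2) − (3)(-3) = 19
Sum = 28, so (signed) Area = 28/2 = 14, |Area| = 14.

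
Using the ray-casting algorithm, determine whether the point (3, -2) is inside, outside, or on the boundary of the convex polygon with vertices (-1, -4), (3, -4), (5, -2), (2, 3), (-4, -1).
The point (3, -2) lies strictly inside the polygon

Cast a horizontal ray to the right from the query point and count how many polygon edges it crosses (each edge strictly once or zero times, handled with the usual half-open convention). 
Parity of crossings → odd ⇒ inside.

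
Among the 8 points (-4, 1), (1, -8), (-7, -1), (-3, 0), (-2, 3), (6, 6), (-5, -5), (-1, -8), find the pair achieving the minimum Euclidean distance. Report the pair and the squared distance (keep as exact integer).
Pair = ((-4, 1), (-3, 0)); squared distance = 2

Compute all C(8, 2) = 28 pairwise squared distances (x_i − x_j)² + (y_i − y_j)². The minimum is 2, attained by the pair ((-4, 1), (-3, 0)).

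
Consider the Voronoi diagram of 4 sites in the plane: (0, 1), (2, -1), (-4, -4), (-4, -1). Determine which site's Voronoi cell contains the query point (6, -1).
Nearest site = (2, -1)

The Voronoi cell of site s contains exactly those query points closer to s than to any other site. Compute squared distances from q = (6, -1) to each site:
  (2 − 6)² + (-1 − -1)² = 16
  (0 − 6)² + (1 − -1)² = 40
  (-4 − 6)² + (-1 − -1)² = 100
  (-4 − 6)² + (-4 − -1)² = 109
Minimum is attained by (2, -1), so q lies in its Voronoi cell.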